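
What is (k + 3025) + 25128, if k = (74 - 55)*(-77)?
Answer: 26690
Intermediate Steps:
k = -1463 (k = 19*(-77) = -1463)
(k + 3025) + 25128 = (-1463 + 3025) + 25128 = 1562 + 25128 = 26690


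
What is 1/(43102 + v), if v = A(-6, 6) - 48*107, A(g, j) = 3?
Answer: 1/37969 ≈ 2.6337e-5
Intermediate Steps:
v = -5133 (v = 3 - 48*107 = 3 - 5136 = -5133)
1/(43102 + v) = 1/(43102 - 5133) = 1/37969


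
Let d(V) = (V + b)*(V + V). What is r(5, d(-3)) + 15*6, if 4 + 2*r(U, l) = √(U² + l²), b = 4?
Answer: 88 + √61/2 ≈ 91.905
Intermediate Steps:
d(V) = 2*V*(4 + V) (d(V) = (V + 4)*(V + V) = (4 + V)*(2*V) = 2*V*(4 + V))
r(U, l) = -2 + √(U² + l²)/2
r(5, d(-3)) + 15*6 = (-2 + √(5² + (2*(-3)*(4 - 3))²)/2) + 15*6 = (-2 + √(25 + (2*(-3)*1)²)/2) + 90 = (-2 + √(25 + (-6)²)/2) + 90 = (-2 + √(25 + 36)/2) + 90 = (-2 + √61/2) + 90 = 88 + √61/2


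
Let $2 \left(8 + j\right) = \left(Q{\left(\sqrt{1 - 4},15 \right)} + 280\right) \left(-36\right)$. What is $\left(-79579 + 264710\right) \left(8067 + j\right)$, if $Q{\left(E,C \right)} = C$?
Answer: $508925119$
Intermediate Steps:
$j = -5318$ ($j = -8 + \frac{\left(15 + 280\right) \left(-36\right)}{2} = -8 + \frac{295 \left(-36\right)}{2} = -8 + \frac{1}{2} \left(-10620\right) = -8 - 5310 = -5318$)
$\left(-79579 + 264710\right) \left(8067 + j\right) = \left(-79579 + 264710\right) \left(8067 - 5318\right) = 185131 \cdot 2749 = 508925119$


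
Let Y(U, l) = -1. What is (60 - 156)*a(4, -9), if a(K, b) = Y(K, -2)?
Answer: 96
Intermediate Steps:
a(K, b) = -1
(60 - 156)*a(4, -9) = (60 - 156)*(-1) = -96*(-1) = 96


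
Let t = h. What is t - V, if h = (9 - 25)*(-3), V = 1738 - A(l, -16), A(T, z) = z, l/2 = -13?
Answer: -1706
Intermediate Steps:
l = -26 (l = 2*(-13) = -26)
V = 1754 (V = 1738 - 1*(-16) = 1738 + 16 = 1754)
h = 48 (h = -16*(-3) = 48)
t = 48
t - V = 48 - 1*1754 = 48 - 1754 = -1706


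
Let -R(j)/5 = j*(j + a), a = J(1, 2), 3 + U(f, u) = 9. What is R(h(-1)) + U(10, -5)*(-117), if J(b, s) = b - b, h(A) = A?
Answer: -707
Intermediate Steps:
U(f, u) = 6 (U(f, u) = -3 + 9 = 6)
J(b, s) = 0
a = 0
R(j) = -5*j² (R(j) = -5*j*(j + 0) = -5*j*j = -5*j²)
R(h(-1)) + U(10, -5)*(-117) = -5*(-1)² + 6*(-117) = -5*1 - 702 = -5 - 702 = -707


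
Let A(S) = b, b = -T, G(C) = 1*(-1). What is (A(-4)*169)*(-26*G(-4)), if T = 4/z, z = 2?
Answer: -8788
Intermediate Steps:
G(C) = -1
T = 2 (T = 4/2 = 4*(1/2) = 2)
b = -2 (b = -1*2 = -2)
A(S) = -2
(A(-4)*169)*(-26*G(-4)) = (-2*169)*(-26*(-1)) = -338*26 = -8788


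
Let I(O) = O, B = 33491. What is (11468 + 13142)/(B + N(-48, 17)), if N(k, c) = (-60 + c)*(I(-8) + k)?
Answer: 24610/35899 ≈ 0.68553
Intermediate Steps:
N(k, c) = (-60 + c)*(-8 + k)
(11468 + 13142)/(B + N(-48, 17)) = (11468 + 13142)/(33491 + (480 - 60*(-48) - 8*17 + 17*(-48))) = 24610/(33491 + (480 + 2880 - 136 - 816)) = 24610/(33491 + 2408) = 24610/35899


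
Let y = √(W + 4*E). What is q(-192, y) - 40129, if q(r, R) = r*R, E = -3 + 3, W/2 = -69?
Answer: -40129 - 192*I*√138 ≈ -40129.0 - 2255.5*I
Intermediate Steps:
W = -138 (W = 2*(-69) = -138)
E = 0
y = I*√138 (y = √(-138 + 4*0) = √(-138 + 0) = √(-138) = I*√138 ≈ 11.747*I)
q(r, R) = R*r
q(-192, y) - 40129 = (I*√138)*(-192) - 40129 = -192*I*√138 - 40129 = -40129 - 192*I*√138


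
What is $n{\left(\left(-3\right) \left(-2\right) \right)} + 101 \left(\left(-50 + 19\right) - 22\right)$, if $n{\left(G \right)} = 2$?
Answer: $-5351$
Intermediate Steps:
$n{\left(\left(-3\right) \left(-2\right) \right)} + 101 \left(\left(-50 + 19\right) - 22\right) = 2 + 101 \left(\left(-50 + 19\right) - 22\right) = 2 + 101 \left(-31 - 22\right) = 2 + 101 \left(-53\right) = 2 - 5353 = -5351$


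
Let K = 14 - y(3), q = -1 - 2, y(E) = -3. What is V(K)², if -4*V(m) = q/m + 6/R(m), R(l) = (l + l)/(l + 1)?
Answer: 9/16 ≈ 0.56250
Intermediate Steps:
q = -3
R(l) = 2*l/(1 + l) (R(l) = (2*l)/(1 + l) = 2*l/(1 + l))
K = 17 (K = 14 - 1*(-3) = 14 + 3 = 17)
V(m) = 3/(4*m) - 3*(1 + m)/(4*m) (V(m) = -(-3/m + 6/((2*m/(1 + m))))/4 = -(-3/m + 6*((1 + m)/(2*m)))/4 = -(-3/m + 3*(1 + m)/m)/4 = 3/(4*m) - 3*(1 + m)/(4*m))
V(K)² = (-¾)² = 9/16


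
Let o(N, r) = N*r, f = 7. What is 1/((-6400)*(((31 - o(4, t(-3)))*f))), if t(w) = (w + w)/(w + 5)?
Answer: -1/1926400 ≈ -5.1910e-7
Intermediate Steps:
t(w) = 2*w/(5 + w) (t(w) = (2*w)/(5 + w) = 2*w/(5 + w))
1/((-6400)*(((31 - o(4, t(-3)))*f))) = 1/((-6400)*(((31 - 4*2*(-3)/(5 - 3))*7))) = -1/(7*(31 - 4*2*(-3)/2))/6400 = -1/(7*(31 - 4*2*(-3)*(½)))/6400 = -1/(7*(31 - 4*(-3)))/6400 = -1/(7*(31 - 1*(-12)))/6400 = -1/(7*(31 + 12))/6400 = -1/(6400*(43*7)) = -1/6400/301 = -1/6400*1/301 = -1/1926400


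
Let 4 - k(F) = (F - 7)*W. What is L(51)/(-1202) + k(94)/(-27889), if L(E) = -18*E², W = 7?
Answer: 653217206/16761289 ≈ 38.972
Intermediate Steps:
k(F) = 53 - 7*F (k(F) = 4 - (F - 7)*7 = 4 - (-7 + F)*7 = 4 - (-49 + 7*F) = 4 + (49 - 7*F) = 53 - 7*F)
L(51)/(-1202) + k(94)/(-27889) = -18*51²/(-1202) + (53 - 7*94)/(-27889) = -18*2601*(-1/1202) + (53 - 658)*(-1/27889) = -46818*(-1/1202) - 605*(-1/27889) = 23409/601 + 605/27889 = 653217206/16761289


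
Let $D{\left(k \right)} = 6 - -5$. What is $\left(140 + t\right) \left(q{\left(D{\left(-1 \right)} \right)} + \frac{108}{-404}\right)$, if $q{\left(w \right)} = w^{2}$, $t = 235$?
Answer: $\frac{4572750}{101} \approx 45275.0$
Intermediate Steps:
$D{\left(k \right)} = 11$ ($D{\left(k \right)} = 6 + 5 = 11$)
$\left(140 + t\right) \left(q{\left(D{\left(-1 \right)} \right)} + \frac{108}{-404}\right) = \left(140 + 235\right) \left(11^{2} + \frac{108}{-404}\right) = 375 \left(121 + 108 \left(- \frac{1}{404}\right)\right) = 375 \left(121 - \frac{27}{101}\right) = 375 \cdot \frac{12194}{101} = \frac{4572750}{101}$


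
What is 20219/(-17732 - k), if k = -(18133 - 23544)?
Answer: -20219/23143 ≈ -0.87366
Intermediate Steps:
k = 5411 (k = -1*(-5411) = 5411)
20219/(-17732 - k) = 20219/(-17732 - 1*5411) = 20219/(-17732 - 5411) = 20219/(-23143) = 20219*(-1/23143) = -20219/23143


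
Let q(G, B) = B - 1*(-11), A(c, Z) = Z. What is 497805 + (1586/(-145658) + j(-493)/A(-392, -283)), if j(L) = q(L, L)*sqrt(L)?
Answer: 36254639552/72829 + 482*I*sqrt(493)/283 ≈ 4.9781e+5 + 37.817*I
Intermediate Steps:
q(G, B) = 11 + B (q(G, B) = B + 11 = 11 + B)
j(L) = sqrt(L)*(11 + L) (j(L) = (11 + L)*sqrt(L) = sqrt(L)*(11 + L))
497805 + (1586/(-145658) + j(-493)/A(-392, -283)) = 497805 + (1586/(-145658) + (sqrt(-493)*(11 - 493))/(-283)) = 497805 + (1586*(-1/145658) + ((I*sqrt(493))*(-482))*(-1/283)) = 497805 + (-793/72829 - 482*I*sqrt(493)*(-1/283)) = 497805 + (-793/72829 + 482*I*sqrt(493)/283) = 36254639552/72829 + 482*I*sqrt(493)/283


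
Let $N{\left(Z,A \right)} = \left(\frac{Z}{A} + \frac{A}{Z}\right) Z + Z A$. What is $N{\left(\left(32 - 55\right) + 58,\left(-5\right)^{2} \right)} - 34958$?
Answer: $-34009$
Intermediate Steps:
$N{\left(Z,A \right)} = A Z + Z \left(\frac{A}{Z} + \frac{Z}{A}\right)$ ($N{\left(Z,A \right)} = \left(\frac{A}{Z} + \frac{Z}{A}\right) Z + A Z = Z \left(\frac{A}{Z} + \frac{Z}{A}\right) + A Z = A Z + Z \left(\frac{A}{Z} + \frac{Z}{A}\right)$)
$N{\left(\left(32 - 55\right) + 58,\left(-5\right)^{2} \right)} - 34958 = \left(\left(-5\right)^{2} + \left(-5\right)^{2} \left(\left(32 - 55\right) + 58\right) + \frac{\left(\left(32 - 55\right) + 58\right)^{2}}{\left(-5\right)^{2}}\right) - 34958 = \left(25 + 25 \left(-23 + 58\right) + \frac{\left(-23 + 58\right)^{2}}{25}\right) - 34958 = \left(25 + 25 \cdot 35 + \frac{35^{2}}{25}\right) - 34958 = \left(25 + 875 + \frac{1}{25} \cdot 1225\right) - 34958 = \left(25 + 875 + 49\right) - 34958 = 949 - 34958 = -34009$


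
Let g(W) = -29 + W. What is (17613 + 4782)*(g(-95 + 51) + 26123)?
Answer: 583389750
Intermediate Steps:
(17613 + 4782)*(g(-95 + 51) + 26123) = (17613 + 4782)*((-29 + (-95 + 51)) + 26123) = 22395*((-29 - 44) + 26123) = 22395*(-73 + 26123) = 22395*26050 = 583389750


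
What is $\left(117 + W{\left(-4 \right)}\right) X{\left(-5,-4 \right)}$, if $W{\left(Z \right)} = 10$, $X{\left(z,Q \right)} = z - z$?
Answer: $0$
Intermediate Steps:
$X{\left(z,Q \right)} = 0$
$\left(117 + W{\left(-4 \right)}\right) X{\left(-5,-4 \right)} = \left(117 + 10\right) 0 = 127 \cdot 0 = 0$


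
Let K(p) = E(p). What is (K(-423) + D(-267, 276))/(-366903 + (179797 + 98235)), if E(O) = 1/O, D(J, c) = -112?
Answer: 47377/37592433 ≈ 0.0012603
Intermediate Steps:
K(p) = 1/p
(K(-423) + D(-267, 276))/(-366903 + (179797 + 98235)) = (1/(-423) - 112)/(-366903 + (179797 + 98235)) = (-1/423 - 112)/(-366903 + 278032) = -47377/423/(-88871) = -47377/423*(-1/88871) = 47377/37592433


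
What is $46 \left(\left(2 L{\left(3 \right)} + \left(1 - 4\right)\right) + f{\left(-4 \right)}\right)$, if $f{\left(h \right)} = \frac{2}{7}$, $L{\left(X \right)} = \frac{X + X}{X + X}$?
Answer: $- \frac{230}{7} \approx -32.857$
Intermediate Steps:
$L{\left(X \right)} = 1$ ($L{\left(X \right)} = \frac{2 X}{2 X} = 2 X \frac{1}{2 X} = 1$)
$f{\left(h \right)} = \frac{2}{7}$ ($f{\left(h \right)} = 2 \cdot \frac{1}{7} = \frac{2}{7}$)
$46 \left(\left(2 L{\left(3 \right)} + \left(1 - 4\right)\right) + f{\left(-4 \right)}\right) = 46 \left(\left(2 \cdot 1 + \left(1 - 4\right)\right) + \frac{2}{7}\right) = 46 \left(\left(2 - 3\right) + \frac{2}{7}\right) = 46 \left(-1 + \frac{2}{7}\right) = 46 \left(- \frac{5}{7}\right) = - \frac{230}{7}$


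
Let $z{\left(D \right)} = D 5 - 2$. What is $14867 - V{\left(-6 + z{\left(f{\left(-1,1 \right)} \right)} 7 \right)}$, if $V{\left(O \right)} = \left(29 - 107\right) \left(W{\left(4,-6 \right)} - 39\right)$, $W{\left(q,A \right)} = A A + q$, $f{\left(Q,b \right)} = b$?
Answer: $14945$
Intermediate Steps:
$z{\left(D \right)} = -2 + 5 D$ ($z{\left(D \right)} = 5 D - 2 = -2 + 5 D$)
$W{\left(q,A \right)} = q + A^{2}$ ($W{\left(q,A \right)} = A^{2} + q = q + A^{2}$)
$V{\left(O \right)} = -78$ ($V{\left(O \right)} = \left(29 - 107\right) \left(\left(4 + \left(-6\right)^{2}\right) - 39\right) = - 78 \left(\left(4 + 36\right) - 39\right) = - 78 \left(40 - 39\right) = \left(-78\right) 1 = -78$)
$14867 - V{\left(-6 + z{\left(f{\left(-1,1 \right)} \right)} 7 \right)} = 14867 - -78 = 14867 + 78 = 14945$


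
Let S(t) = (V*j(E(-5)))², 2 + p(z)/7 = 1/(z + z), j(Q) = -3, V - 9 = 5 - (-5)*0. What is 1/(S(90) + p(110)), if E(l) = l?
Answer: 220/385007 ≈ 0.00057142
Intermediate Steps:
V = 14 (V = 9 + (5 - (-5)*0) = 9 + (5 - 1*0) = 9 + (5 + 0) = 9 + 5 = 14)
p(z) = -14 + 7/(2*z) (p(z) = -14 + 7/(z + z) = -14 + 7/((2*z)) = -14 + 7*(1/(2*z)) = -14 + 7/(2*z))
S(t) = 1764 (S(t) = (14*(-3))² = (-42)² = 1764)
1/(S(90) + p(110)) = 1/(1764 + (-14 + (7/2)/110)) = 1/(1764 + (-14 + (7/2)*(1/110))) = 1/(1764 + (-14 + 7/220)) = 1/(1764 - 3073/220) = 1/(385007/220) = 220/385007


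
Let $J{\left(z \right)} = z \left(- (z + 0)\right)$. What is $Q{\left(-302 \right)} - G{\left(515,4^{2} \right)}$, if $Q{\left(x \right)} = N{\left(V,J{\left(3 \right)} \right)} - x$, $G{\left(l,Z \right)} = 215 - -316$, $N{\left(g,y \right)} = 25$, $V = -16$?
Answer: $-204$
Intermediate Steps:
$J{\left(z \right)} = - z^{2}$ ($J{\left(z \right)} = z \left(- z\right) = - z^{2}$)
$G{\left(l,Z \right)} = 531$ ($G{\left(l,Z \right)} = 215 + 316 = 531$)
$Q{\left(x \right)} = 25 - x$
$Q{\left(-302 \right)} - G{\left(515,4^{2} \right)} = \left(25 - -302\right) - 531 = \left(25 + 302\right) - 531 = 327 - 531 = -204$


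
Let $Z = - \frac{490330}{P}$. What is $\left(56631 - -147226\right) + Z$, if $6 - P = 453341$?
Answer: $\frac{18483200685}{90667} \approx 2.0386 \cdot 10^{5}$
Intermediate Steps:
$P = -453335$ ($P = 6 - 453341 = -453335$)
$Z = \frac{98066}{90667}$ ($Z = - \frac{490330}{-453335} = \left(-490330\right) \left(- \frac{1}{453335}\right) = \frac{98066}{90667} \approx 1.0816$)
$\left(56631 - -147226\right) + Z = \left(56631 - -147226\right) + \frac{98066}{90667} = \left(56631 + 147226\right) + \frac{98066}{90667} = 203857 + \frac{98066}{90667} = \frac{18483200685}{90667}$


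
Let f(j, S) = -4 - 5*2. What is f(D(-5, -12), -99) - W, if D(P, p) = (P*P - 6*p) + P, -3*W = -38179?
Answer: -38221/3 ≈ -12740.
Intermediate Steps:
W = 38179/3 (W = -⅓*(-38179) = 38179/3 ≈ 12726.)
D(P, p) = P + P² - 6*p (D(P, p) = (P² - 6*p) + P = P + P² - 6*p)
f(j, S) = -14 (f(j, S) = -4 - 10 = -14)
f(D(-5, -12), -99) - W = -14 - 1*38179/3 = -14 - 38179/3 = -38221/3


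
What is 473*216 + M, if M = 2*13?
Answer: 102194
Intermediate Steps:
M = 26
473*216 + M = 473*216 + 26 = 102168 + 26 = 102194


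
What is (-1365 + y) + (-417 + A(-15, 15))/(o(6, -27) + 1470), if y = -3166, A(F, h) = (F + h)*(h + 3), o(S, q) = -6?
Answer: -2211267/488 ≈ -4531.3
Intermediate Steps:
A(F, h) = (3 + h)*(F + h) (A(F, h) = (F + h)*(3 + h) = (3 + h)*(F + h))
(-1365 + y) + (-417 + A(-15, 15))/(o(6, -27) + 1470) = (-1365 - 3166) + (-417 + (15² + 3*(-15) + 3*15 - 15*15))/(-6 + 1470) = -4531 + (-417 + (225 - 45 + 45 - 225))/1464 = -4531 + (-417 + 0)*(1/1464) = -4531 - 417*1/1464 = -4531 - 139/488 = -2211267/488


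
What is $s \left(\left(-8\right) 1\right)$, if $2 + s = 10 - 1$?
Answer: $-56$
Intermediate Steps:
$s = 7$ ($s = -2 + \left(10 - 1\right) = -2 + 9 = 7$)
$s \left(\left(-8\right) 1\right) = 7 \left(\left(-8\right) 1\right) = 7 \left(-8\right) = -56$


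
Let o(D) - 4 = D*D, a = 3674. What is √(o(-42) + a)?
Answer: √5442 ≈ 73.770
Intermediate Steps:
o(D) = 4 + D² (o(D) = 4 + D*D = 4 + D²)
√(o(-42) + a) = √((4 + (-42)²) + 3674) = √((4 + 1764) + 3674) = √(1768 + 3674) = √5442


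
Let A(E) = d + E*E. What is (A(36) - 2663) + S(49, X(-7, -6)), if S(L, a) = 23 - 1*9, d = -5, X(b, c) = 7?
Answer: -1358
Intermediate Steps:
S(L, a) = 14 (S(L, a) = 23 - 9 = 14)
A(E) = -5 + E² (A(E) = -5 + E*E = -5 + E²)
(A(36) - 2663) + S(49, X(-7, -6)) = ((-5 + 36²) - 2663) + 14 = ((-5 + 1296) - 2663) + 14 = (1291 - 2663) + 14 = -1372 + 14 = -1358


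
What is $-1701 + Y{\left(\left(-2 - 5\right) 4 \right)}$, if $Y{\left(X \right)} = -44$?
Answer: $-1745$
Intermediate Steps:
$-1701 + Y{\left(\left(-2 - 5\right) 4 \right)} = -1701 - 44 = -1745$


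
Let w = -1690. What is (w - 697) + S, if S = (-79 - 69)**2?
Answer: 19517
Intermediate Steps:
S = 21904 (S = (-148)**2 = 21904)
(w - 697) + S = (-1690 - 697) + 21904 = -2387 + 21904 = 19517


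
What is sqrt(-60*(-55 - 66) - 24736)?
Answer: 2*I*sqrt(4369) ≈ 132.2*I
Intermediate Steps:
sqrt(-60*(-55 - 66) - 24736) = sqrt(-60*(-121) - 24736) = sqrt(7260 - 24736) = sqrt(-17476) = 2*I*sqrt(4369)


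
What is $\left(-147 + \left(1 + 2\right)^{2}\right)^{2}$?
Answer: $19044$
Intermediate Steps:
$\left(-147 + \left(1 + 2\right)^{2}\right)^{2} = \left(-147 + 3^{2}\right)^{2} = \left(-147 + 9\right)^{2} = \left(-138\right)^{2} = 19044$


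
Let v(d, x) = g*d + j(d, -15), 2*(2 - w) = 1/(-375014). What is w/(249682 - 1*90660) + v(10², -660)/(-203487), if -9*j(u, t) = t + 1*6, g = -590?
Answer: 7037172175490143/24270088334971992 ≈ 0.28995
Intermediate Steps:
j(u, t) = -⅔ - t/9 (j(u, t) = -(t + 1*6)/9 = -(t + 6)/9 = -(6 + t)/9 = -⅔ - t/9)
w = 1500057/750028 (w = 2 - ½/(-375014) = 2 - ½*(-1/375014) = 2 + 1/750028 = 1500057/750028 ≈ 2.0000)
v(d, x) = 1 - 590*d (v(d, x) = -590*d + (-⅔ - ⅑*(-15)) = -590*d + (-⅔ + 5/3) = -590*d + 1 = 1 - 590*d)
w/(249682 - 1*90660) + v(10², -660)/(-203487) = 1500057/(750028*(249682 - 1*90660)) + (1 - 590*10²)/(-203487) = 1500057/(750028*(249682 - 90660)) + (1 - 590*100)*(-1/203487) = (1500057/750028)/159022 + (1 - 59000)*(-1/203487) = (1500057/750028)*(1/159022) - 58999*(-1/203487) = 1500057/119270952616 + 58999/203487 = 7037172175490143/24270088334971992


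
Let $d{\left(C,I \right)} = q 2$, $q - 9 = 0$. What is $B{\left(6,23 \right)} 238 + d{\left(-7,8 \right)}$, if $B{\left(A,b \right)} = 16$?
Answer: $3826$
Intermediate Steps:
$q = 9$ ($q = 9 + 0 = 9$)
$d{\left(C,I \right)} = 18$ ($d{\left(C,I \right)} = 9 \cdot 2 = 18$)
$B{\left(6,23 \right)} 238 + d{\left(-7,8 \right)} = 16 \cdot 238 + 18 = 3808 + 18 = 3826$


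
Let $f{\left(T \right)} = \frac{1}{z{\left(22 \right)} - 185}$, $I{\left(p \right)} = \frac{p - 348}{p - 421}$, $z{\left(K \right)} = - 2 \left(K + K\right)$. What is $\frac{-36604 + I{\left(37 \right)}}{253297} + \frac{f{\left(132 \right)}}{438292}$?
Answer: $- \frac{46716884978293}{323284557884288} \approx -0.14451$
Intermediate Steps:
$z{\left(K \right)} = - 4 K$ ($z{\left(K \right)} = - 2 \cdot 2 K = - 4 K$)
$I{\left(p \right)} = \frac{-348 + p}{-421 + p}$
$f{\left(T \right)} = - \frac{1}{273}$ ($f{\left(T \right)} = \frac{1}{\left(-4\right) 22 - 185} = \frac{1}{-88 - 185} = \frac{1}{-273} = - \frac{1}{273}$)
$\frac{-36604 + I{\left(37 \right)}}{253297} + \frac{f{\left(132 \right)}}{438292} = \frac{-36604 + \frac{-348 + 37}{-421 + 37}}{253297} - \frac{1}{273 \cdot 438292} = \left(-36604 + \frac{1}{-384} \left(-311\right)\right) \frac{1}{253297} - \frac{1}{119653716} = \left(-36604 - - \frac{311}{384}\right) \frac{1}{253297} - \frac{1}{119653716} = \left(-36604 + \frac{311}{384}\right) \frac{1}{253297} - \frac{1}{119653716} = \left(- \frac{14055625}{384}\right) \frac{1}{253297} - \frac{1}{119653716} = - \frac{14055625}{97266048} - \frac{1}{119653716} = - \frac{46716884978293}{323284557884288}$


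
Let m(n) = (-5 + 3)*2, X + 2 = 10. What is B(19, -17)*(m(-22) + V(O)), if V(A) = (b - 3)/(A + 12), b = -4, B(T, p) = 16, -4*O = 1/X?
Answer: -28096/383 ≈ -73.358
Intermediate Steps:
X = 8 (X = -2 + 10 = 8)
O = -1/32 (O = -1/4/8 = -1/4*1/8 = -1/32 ≈ -0.031250)
m(n) = -4 (m(n) = -2*2 = -4)
V(A) = -7/(12 + A) (V(A) = (-4 - 3)/(A + 12) = -7/(12 + A))
B(19, -17)*(m(-22) + V(O)) = 16*(-4 - 7/(12 - 1/32)) = 16*(-4 - 7/383/32) = 16*(-4 - 7*32/383) = 16*(-4 - 224/383) = 16*(-1756/383) = -28096/383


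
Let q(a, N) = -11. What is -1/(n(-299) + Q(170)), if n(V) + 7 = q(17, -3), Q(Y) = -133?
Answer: 1/151 ≈ 0.0066225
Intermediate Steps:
n(V) = -18 (n(V) = -7 - 11 = -18)
-1/(n(-299) + Q(170)) = -1/(-18 - 133) = -1/(-151) = -1*(-1/151) = 1/151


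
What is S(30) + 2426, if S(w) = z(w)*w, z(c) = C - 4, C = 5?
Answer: 2456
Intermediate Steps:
z(c) = 1 (z(c) = 5 - 4 = 1)
S(w) = w (S(w) = 1*w = w)
S(30) + 2426 = 30 + 2426 = 2456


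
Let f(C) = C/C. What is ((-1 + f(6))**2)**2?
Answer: 0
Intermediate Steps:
f(C) = 1
((-1 + f(6))**2)**2 = ((-1 + 1)**2)**2 = (0**2)**2 = 0**2 = 0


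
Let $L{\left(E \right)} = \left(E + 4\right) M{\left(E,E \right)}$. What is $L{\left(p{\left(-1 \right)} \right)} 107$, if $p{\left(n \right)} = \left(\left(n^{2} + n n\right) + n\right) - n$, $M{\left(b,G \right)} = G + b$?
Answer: $2568$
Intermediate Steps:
$p{\left(n \right)} = 2 n^{2}$ ($p{\left(n \right)} = \left(\left(n^{2} + n^{2}\right) + n\right) - n = \left(2 n^{2} + n\right) - n = \left(n + 2 n^{2}\right) - n = 2 n^{2}$)
$L{\left(E \right)} = 2 E \left(4 + E\right)$ ($L{\left(E \right)} = \left(E + 4\right) \left(E + E\right) = \left(4 + E\right) 2 E = 2 E \left(4 + E\right)$)
$L{\left(p{\left(-1 \right)} \right)} 107 = 2 \cdot 2 \left(-1\right)^{2} \left(4 + 2 \left(-1\right)^{2}\right) 107 = 2 \cdot 2 \cdot 1 \left(4 + 2 \cdot 1\right) 107 = 2 \cdot 2 \left(4 + 2\right) 107 = 2 \cdot 2 \cdot 6 \cdot 107 = 24 \cdot 107 = 2568$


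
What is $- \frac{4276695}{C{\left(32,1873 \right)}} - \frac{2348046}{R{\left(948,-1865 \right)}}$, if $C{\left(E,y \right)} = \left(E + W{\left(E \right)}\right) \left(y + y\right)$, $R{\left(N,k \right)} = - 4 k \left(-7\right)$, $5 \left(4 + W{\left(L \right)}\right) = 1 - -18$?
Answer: $\frac{11745166906}{1295956795} \approx 9.0629$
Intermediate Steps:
$W{\left(L \right)} = - \frac{1}{5}$ ($W{\left(L \right)} = -4 + \frac{1 - -18}{5} = -4 + \frac{1 + 18}{5} = -4 + \frac{1}{5} \cdot 19 = -4 + \frac{19}{5} = - \frac{1}{5}$)
$R{\left(N,k \right)} = 28 k$
$C{\left(E,y \right)} = 2 y \left(- \frac{1}{5} + E\right)$ ($C{\left(E,y \right)} = \left(E - \frac{1}{5}\right) \left(y + y\right) = \left(- \frac{1}{5} + E\right) 2 y = 2 y \left(- \frac{1}{5} + E\right)$)
$- \frac{4276695}{C{\left(32,1873 \right)}} - \frac{2348046}{R{\left(948,-1865 \right)}} = - \frac{4276695}{\frac{2}{5} \cdot 1873 \left(-1 + 5 \cdot 32\right)} - \frac{2348046}{28 \left(-1865\right)} = - \frac{4276695}{\frac{2}{5} \cdot 1873 \left(-1 + 160\right)} - \frac{2348046}{-52220} = - \frac{4276695}{\frac{2}{5} \cdot 1873 \cdot 159} - - \frac{1174023}{26110} = - \frac{4276695}{\frac{595614}{5}} + \frac{1174023}{26110} = \left(-4276695\right) \frac{5}{595614} + \frac{1174023}{26110} = - \frac{7127825}{198538} + \frac{1174023}{26110} = \frac{11745166906}{1295956795}$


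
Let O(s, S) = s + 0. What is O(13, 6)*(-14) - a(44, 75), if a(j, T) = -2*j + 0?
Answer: -94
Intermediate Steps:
O(s, S) = s
a(j, T) = -2*j
O(13, 6)*(-14) - a(44, 75) = 13*(-14) - (-2)*44 = -182 - 1*(-88) = -182 + 88 = -94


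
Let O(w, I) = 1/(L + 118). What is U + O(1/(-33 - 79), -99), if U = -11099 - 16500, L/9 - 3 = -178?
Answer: -40211744/1457 ≈ -27599.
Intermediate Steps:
L = -1575 (L = 27 + 9*(-178) = 27 - 1602 = -1575)
U = -27599
O(w, I) = -1/1457 (O(w, I) = 1/(-1575 + 118) = 1/(-1457) = -1/1457)
U + O(1/(-33 - 79), -99) = -27599 - 1/1457 = -40211744/1457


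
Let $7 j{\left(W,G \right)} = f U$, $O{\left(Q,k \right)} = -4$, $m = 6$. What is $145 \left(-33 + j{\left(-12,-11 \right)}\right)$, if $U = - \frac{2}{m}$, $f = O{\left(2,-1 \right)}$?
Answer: $- \frac{99905}{21} \approx -4757.4$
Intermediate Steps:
$f = -4$
$U = - \frac{1}{3}$ ($U = - \frac{2}{6} = \left(-2\right) \frac{1}{6} = - \frac{1}{3} \approx -0.33333$)
$j{\left(W,G \right)} = \frac{4}{21}$ ($j{\left(W,G \right)} = \frac{\left(-4\right) \left(- \frac{1}{3}\right)}{7} = \frac{1}{7} \cdot \frac{4}{3} = \frac{4}{21}$)
$145 \left(-33 + j{\left(-12,-11 \right)}\right) = 145 \left(-33 + \frac{4}{21}\right) = 145 \left(- \frac{689}{21}\right) = - \frac{99905}{21}$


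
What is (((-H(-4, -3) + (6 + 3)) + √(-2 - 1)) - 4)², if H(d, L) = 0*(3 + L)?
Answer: (5 + I*√3)² ≈ 22.0 + 17.32*I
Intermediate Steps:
H(d, L) = 0
(((-H(-4, -3) + (6 + 3)) + √(-2 - 1)) - 4)² = (((-1*0 + (6 + 3)) + √(-2 - 1)) - 4)² = (((0 + 9) + √(-3)) - 4)² = ((9 + I*√3) - 4)² = (5 + I*√3)²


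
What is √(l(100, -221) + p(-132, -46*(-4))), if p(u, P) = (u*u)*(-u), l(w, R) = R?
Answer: √2299747 ≈ 1516.5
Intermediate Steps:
p(u, P) = -u³ (p(u, P) = u²*(-u) = -u³)
√(l(100, -221) + p(-132, -46*(-4))) = √(-221 - 1*(-132)³) = √(-221 - 1*(-2299968)) = √(-221 + 2299968) = √2299747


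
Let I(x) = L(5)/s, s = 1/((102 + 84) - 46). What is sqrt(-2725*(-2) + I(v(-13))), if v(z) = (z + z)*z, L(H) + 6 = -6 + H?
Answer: sqrt(4470) ≈ 66.858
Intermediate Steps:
L(H) = -12 + H (L(H) = -6 + (-6 + H) = -12 + H)
s = 1/140 (s = 1/(186 - 46) = 1/140 ≈ 0.0071429)
v(z) = 2*z**2 (v(z) = (2*z)*z = 2*z**2)
I(x) = -980 (I(x) = (-12 + 5)/(1/140) = -7*140 = -980)
sqrt(-2725*(-2) + I(v(-13))) = sqrt(-2725*(-2) - 980) = sqrt(5450 - 980) = sqrt(4470)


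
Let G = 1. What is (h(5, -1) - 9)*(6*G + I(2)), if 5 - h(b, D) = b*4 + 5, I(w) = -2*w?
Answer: -58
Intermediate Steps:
h(b, D) = -4*b (h(b, D) = 5 - (b*4 + 5) = 5 - (4*b + 5) = 5 - (5 + 4*b) = 5 + (-5 - 4*b) = -4*b)
(h(5, -1) - 9)*(6*G + I(2)) = (-4*5 - 9)*(6*1 - 2*2) = (-20 - 9)*(6 - 4) = -29*2 = -58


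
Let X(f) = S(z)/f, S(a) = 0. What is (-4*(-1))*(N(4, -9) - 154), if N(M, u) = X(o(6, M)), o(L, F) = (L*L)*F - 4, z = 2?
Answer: -616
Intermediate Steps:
o(L, F) = -4 + F*L² (o(L, F) = L²*F - 4 = F*L² - 4 = -4 + F*L²)
X(f) = 0 (X(f) = 0/f = 0)
N(M, u) = 0
(-4*(-1))*(N(4, -9) - 154) = (-4*(-1))*(0 - 154) = 4*(-154) = -616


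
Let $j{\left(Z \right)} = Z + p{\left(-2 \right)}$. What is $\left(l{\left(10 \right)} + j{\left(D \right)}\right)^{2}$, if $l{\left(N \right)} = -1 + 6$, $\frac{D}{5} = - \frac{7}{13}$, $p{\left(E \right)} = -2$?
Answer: $\frac{16}{169} \approx 0.094675$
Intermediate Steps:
$D = - \frac{35}{13}$ ($D = 5 \left(- \frac{7}{13}\right) = - \frac{35}{13} \approx -2.6923$)
$l{\left(N \right)} = 5$
$j{\left(Z \right)} = -2 + Z$ ($j{\left(Z \right)} = Z - 2 = -2 + Z$)
$\left(l{\left(10 \right)} + j{\left(D \right)}\right)^{2} = \left(5 - \frac{61}{13}\right)^{2} = \left(\frac{4}{13}\right)^{2} = \frac{16}{169}$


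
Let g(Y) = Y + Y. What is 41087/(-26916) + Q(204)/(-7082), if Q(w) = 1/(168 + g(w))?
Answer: -13966952675/9149717376 ≈ -1.5265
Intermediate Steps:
g(Y) = 2*Y
Q(w) = 1/(168 + 2*w)
41087/(-26916) + Q(204)/(-7082) = 41087/(-26916) + (1/(2*(84 + 204)))/(-7082) = 41087*(-1/26916) + ((½)/288)*(-1/7082) = -41087/26916 + ((½)*(1/288))*(-1/7082) = -41087/26916 + (1/576)*(-1/7082) = -41087/26916 - 1/4079232 = -13966952675/9149717376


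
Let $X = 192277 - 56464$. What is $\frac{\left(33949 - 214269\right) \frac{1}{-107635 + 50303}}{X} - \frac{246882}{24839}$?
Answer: $- \frac{480581289608858}{48351789380631} \approx -9.9393$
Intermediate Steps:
$X = 135813$
$\frac{\left(33949 - 214269\right) \frac{1}{-107635 + 50303}}{X} - \frac{246882}{24839} = \frac{\left(33949 - 214269\right) \frac{1}{-107635 + 50303}}{135813} - \frac{246882}{24839} = - \frac{180320}{-57332} \cdot \frac{1}{135813} - \frac{246882}{24839} = \left(-180320\right) \left(- \frac{1}{57332}\right) \frac{1}{135813} - \frac{246882}{24839} = \frac{45080}{14333} \cdot \frac{1}{135813} - \frac{246882}{24839} = \frac{45080}{1946607729} - \frac{246882}{24839} = - \frac{480581289608858}{48351789380631}$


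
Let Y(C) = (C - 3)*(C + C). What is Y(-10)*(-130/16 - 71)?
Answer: -41145/2 ≈ -20573.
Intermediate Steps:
Y(C) = 2*C*(-3 + C) (Y(C) = (-3 + C)*(2*C) = 2*C*(-3 + C))
Y(-10)*(-130/16 - 71) = (2*(-10)*(-3 - 10))*(-130/16 - 71) = (2*(-10)*(-13))*(-130*1/16 - 71) = 260*(-65/8 - 71) = 260*(-633/8) = -41145/2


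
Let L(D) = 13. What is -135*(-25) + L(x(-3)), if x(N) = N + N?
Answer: 3388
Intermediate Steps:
x(N) = 2*N
-135*(-25) + L(x(-3)) = -135*(-25) + 13 = 3375 + 13 = 3388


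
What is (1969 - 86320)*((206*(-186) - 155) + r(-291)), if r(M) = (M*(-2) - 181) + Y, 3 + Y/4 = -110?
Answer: 3249369222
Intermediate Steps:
Y = -452 (Y = -12 + 4*(-110) = -12 - 440 = -452)
r(M) = -633 - 2*M (r(M) = (M*(-2) - 181) - 452 = (-2*M - 181) - 452 = (-181 - 2*M) - 452 = -633 - 2*M)
(1969 - 86320)*((206*(-186) - 155) + r(-291)) = (1969 - 86320)*((206*(-186) - 155) + (-633 - 2*(-291))) = -84351*((-38316 - 155) + (-633 + 582)) = -84351*(-38471 - 51) = -84351*(-38522) = 3249369222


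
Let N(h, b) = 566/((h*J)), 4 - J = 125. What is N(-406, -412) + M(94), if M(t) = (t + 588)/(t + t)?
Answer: 8402585/2308922 ≈ 3.6392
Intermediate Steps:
J = -121 (J = 4 - 1*125 = 4 - 125 = -121)
N(h, b) = -566/(121*h) (N(h, b) = 566/((h*(-121))) = 566/((-121*h)) = 566*(-1/(121*h)) = -566/(121*h))
M(t) = (588 + t)/(2*t) (M(t) = (588 + t)/((2*t)) = (588 + t)*(1/(2*t)) = (588 + t)/(2*t))
N(-406, -412) + M(94) = -566/121/(-406) + (1/2)*(588 + 94)/94 = -566/121*(-1/406) + (1/2)*(1/94)*682 = 283/24563 + 341/94 = 8402585/2308922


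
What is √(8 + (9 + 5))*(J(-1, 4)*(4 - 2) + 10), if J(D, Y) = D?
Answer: 8*√22 ≈ 37.523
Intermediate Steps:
√(8 + (9 + 5))*(J(-1, 4)*(4 - 2) + 10) = √(8 + (9 + 5))*(-(4 - 2) + 10) = √(8 + 14)*(-1*2 + 10) = √22*(-2 + 10) = √22*8 = 8*√22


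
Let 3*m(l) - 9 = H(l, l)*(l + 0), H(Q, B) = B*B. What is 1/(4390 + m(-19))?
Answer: 3/6320 ≈ 0.00047468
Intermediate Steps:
H(Q, B) = B²
m(l) = 3 + l³/3 (m(l) = 3 + (l²*(l + 0))/3 = 3 + (l²*l)/3 = 3 + l³/3)
1/(4390 + m(-19)) = 1/(4390 + (3 + (⅓)*(-19)³)) = 1/(4390 + (3 + (⅓)*(-6859))) = 1/(4390 + (3 - 6859/3)) = 1/(4390 - 6850/3) = 1/(6320/3) = 3/6320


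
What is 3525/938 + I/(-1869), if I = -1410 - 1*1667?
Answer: 1353493/250446 ≈ 5.4043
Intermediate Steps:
I = -3077 (I = -1410 - 1667 = -3077)
3525/938 + I/(-1869) = 3525/938 - 3077/(-1869) = 3525*(1/938) - 3077*(-1/1869) = 3525/938 + 3077/1869 = 1353493/250446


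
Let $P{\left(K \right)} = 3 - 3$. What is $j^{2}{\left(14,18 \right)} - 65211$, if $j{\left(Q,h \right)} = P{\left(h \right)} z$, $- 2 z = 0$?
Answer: $-65211$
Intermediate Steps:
$z = 0$ ($z = \left(- \frac{1}{2}\right) 0 = 0$)
$P{\left(K \right)} = 0$ ($P{\left(K \right)} = 3 - 3 = 0$)
$j{\left(Q,h \right)} = 0$ ($j{\left(Q,h \right)} = 0 \cdot 0 = 0$)
$j^{2}{\left(14,18 \right)} - 65211 = 0^{2} - 65211 = 0 - 65211 = -65211$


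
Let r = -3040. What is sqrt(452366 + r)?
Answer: sqrt(449326) ≈ 670.32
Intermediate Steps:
sqrt(452366 + r) = sqrt(452366 - 3040) = sqrt(449326)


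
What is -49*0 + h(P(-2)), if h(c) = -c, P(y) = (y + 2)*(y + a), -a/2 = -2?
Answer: 0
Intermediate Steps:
a = 4 (a = -2*(-2) = 4)
P(y) = (2 + y)*(4 + y) (P(y) = (y + 2)*(y + 4) = (2 + y)*(4 + y))
-49*0 + h(P(-2)) = -49*0 - (8 + (-2)**2 + 6*(-2)) = 0 - (8 + 4 - 12) = 0 - 1*0 = 0 + 0 = 0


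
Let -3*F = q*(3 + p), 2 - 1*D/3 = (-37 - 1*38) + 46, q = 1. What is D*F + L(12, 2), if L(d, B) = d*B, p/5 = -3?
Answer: 396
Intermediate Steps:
p = -15 (p = 5*(-3) = -15)
L(d, B) = B*d
D = 93 (D = 6 - 3*((-37 - 1*38) + 46) = 6 - 3*((-37 - 38) + 46) = 6 - 3*(-75 + 46) = 6 - 3*(-29) = 6 + 87 = 93)
F = 4 (F = -(3 - 15)/3 = -(-12)/3 = -1/3*(-12) = 4)
D*F + L(12, 2) = 93*4 + 2*12 = 372 + 24 = 396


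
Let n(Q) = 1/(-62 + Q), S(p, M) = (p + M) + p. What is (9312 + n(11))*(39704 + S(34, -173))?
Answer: 18806000689/51 ≈ 3.6874e+8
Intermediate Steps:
S(p, M) = M + 2*p (S(p, M) = (M + p) + p = M + 2*p)
(9312 + n(11))*(39704 + S(34, -173)) = (9312 + 1/(-62 + 11))*(39704 + (-173 + 2*34)) = (9312 + 1/(-51))*(39704 + (-173 + 68)) = (9312 - 1/51)*(39704 - 105) = (474911/51)*39599 = 18806000689/51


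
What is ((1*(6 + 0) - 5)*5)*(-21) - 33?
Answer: -138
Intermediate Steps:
((1*(6 + 0) - 5)*5)*(-21) - 33 = ((1*6 - 5)*5)*(-21) - 33 = ((6 - 5)*5)*(-21) - 33 = (1*5)*(-21) - 33 = 5*(-21) - 33 = -105 - 33 = -138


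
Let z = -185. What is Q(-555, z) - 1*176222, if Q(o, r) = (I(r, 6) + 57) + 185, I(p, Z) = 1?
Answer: -175979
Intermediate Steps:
Q(o, r) = 243 (Q(o, r) = (1 + 57) + 185 = 58 + 185 = 243)
Q(-555, z) - 1*176222 = 243 - 1*176222 = 243 - 176222 = -175979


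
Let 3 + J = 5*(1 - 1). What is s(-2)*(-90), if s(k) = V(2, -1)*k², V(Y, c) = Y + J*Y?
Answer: 1440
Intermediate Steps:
J = -3 (J = -3 + 5*(1 - 1) = -3 + 5*0 = -3 + 0 = -3)
V(Y, c) = -2*Y (V(Y, c) = Y - 3*Y = -2*Y)
s(k) = -4*k² (s(k) = (-2*2)*k² = -4*k²)
s(-2)*(-90) = -4*(-2)²*(-90) = -4*4*(-90) = -16*(-90) = 1440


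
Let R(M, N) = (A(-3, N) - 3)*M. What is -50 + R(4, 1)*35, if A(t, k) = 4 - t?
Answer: 510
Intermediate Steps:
R(M, N) = 4*M (R(M, N) = ((4 - 1*(-3)) - 3)*M = ((4 + 3) - 3)*M = (7 - 3)*M = 4*M)
-50 + R(4, 1)*35 = -50 + (4*4)*35 = -50 + 16*35 = -50 + 560 = 510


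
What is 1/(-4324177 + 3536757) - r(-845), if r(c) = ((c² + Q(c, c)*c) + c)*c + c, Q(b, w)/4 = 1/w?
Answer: 474531832131499/787420 ≈ 6.0264e+8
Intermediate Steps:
Q(b, w) = 4/w
r(c) = c + c*(4 + c + c²) (r(c) = ((c² + (4/c)*c) + c)*c + c = ((c² + 4) + c)*c + c = ((4 + c²) + c)*c + c = (4 + c + c²)*c + c = c*(4 + c + c²) + c = c + c*(4 + c + c²))
1/(-4324177 + 3536757) - r(-845) = 1/(-4324177 + 3536757) - (-845)*(5 - 845 + (-845)²) = 1/(-787420) - (-845)*(5 - 845 + 714025) = -1/787420 - (-845)*713185 = -1/787420 - 1*(-602641325) = -1/787420 + 602641325 = 474531832131499/787420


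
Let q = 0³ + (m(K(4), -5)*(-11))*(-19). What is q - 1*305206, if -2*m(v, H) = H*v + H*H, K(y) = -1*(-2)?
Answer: -613547/2 ≈ -3.0677e+5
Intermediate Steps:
K(y) = 2
m(v, H) = -H²/2 - H*v/2 (m(v, H) = -(H*v + H*H)/2 = -(H*v + H²)/2 = -(H² + H*v)/2 = -H²/2 - H*v/2)
q = -3135/2 (q = 0³ + (-½*(-5)*(-5 + 2)*(-11))*(-19) = 0 + (-½*(-5)*(-3)*(-11))*(-19) = 0 - 15/2*(-11)*(-19) = 0 + (165/2)*(-19) = 0 - 3135/2 = -3135/2 ≈ -1567.5)
q - 1*305206 = -3135/2 - 1*305206 = -3135/2 - 305206 = -613547/2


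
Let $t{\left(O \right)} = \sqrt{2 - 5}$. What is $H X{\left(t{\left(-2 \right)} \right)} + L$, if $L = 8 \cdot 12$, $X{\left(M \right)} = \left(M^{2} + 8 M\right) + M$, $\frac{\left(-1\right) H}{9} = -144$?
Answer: $-3792 + 11664 i \sqrt{3} \approx -3792.0 + 20203.0 i$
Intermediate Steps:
$H = 1296$ ($H = \left(-9\right) \left(-144\right) = 1296$)
$t{\left(O \right)} = i \sqrt{3}$ ($t{\left(O \right)} = \sqrt{-3} = i \sqrt{3}$)
$X{\left(M \right)} = M^{2} + 9 M$
$L = 96$
$H X{\left(t{\left(-2 \right)} \right)} + L = 1296 i \sqrt{3} \left(9 + i \sqrt{3}\right) + 96 = 96 + 1296 i \sqrt{3} \left(9 + i \sqrt{3}\right)$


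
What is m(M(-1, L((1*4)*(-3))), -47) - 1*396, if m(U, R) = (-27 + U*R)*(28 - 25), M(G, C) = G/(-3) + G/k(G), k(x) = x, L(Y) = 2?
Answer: -665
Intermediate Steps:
M(G, C) = 1 - G/3 (M(G, C) = G/(-3) + G/G = G*(-1/3) + 1 = -G/3 + 1 = 1 - G/3)
m(U, R) = -81 + 3*R*U (m(U, R) = (-27 + R*U)*3 = -81 + 3*R*U)
m(M(-1, L((1*4)*(-3))), -47) - 1*396 = (-81 + 3*(-47)*(1 - 1/3*(-1))) - 1*396 = (-81 + 3*(-47)*(1 + 1/3)) - 396 = (-81 + 3*(-47)*(4/3)) - 396 = (-81 - 188) - 396 = -269 - 396 = -665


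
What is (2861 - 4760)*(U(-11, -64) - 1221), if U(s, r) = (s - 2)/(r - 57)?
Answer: 280535472/121 ≈ 2.3185e+6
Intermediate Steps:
U(s, r) = (-2 + s)/(-57 + r)
(2861 - 4760)*(U(-11, -64) - 1221) = (2861 - 4760)*((-2 - 11)/(-57 - 64) - 1221) = -1899*(-13/(-121) - 1221) = -1899*(-1/121*(-13) - 1221) = -1899*(13/121 - 1221) = -1899*(-147728/121) = 280535472/121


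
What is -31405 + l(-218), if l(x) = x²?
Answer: 16119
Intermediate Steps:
-31405 + l(-218) = -31405 + (-218)² = -31405 + 47524 = 16119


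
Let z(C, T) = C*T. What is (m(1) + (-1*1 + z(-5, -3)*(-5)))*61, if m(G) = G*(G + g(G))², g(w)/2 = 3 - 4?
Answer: -4575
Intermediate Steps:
g(w) = -2 (g(w) = 2*(3 - 4) = 2*(-1) = -2)
m(G) = G*(-2 + G)² (m(G) = G*(G - 2)² = G*(-2 + G)²)
(m(1) + (-1*1 + z(-5, -3)*(-5)))*61 = (1*(-2 + 1)² + (-1*1 - 5*(-3)*(-5)))*61 = (1*(-1)² + (-1 + 15*(-5)))*61 = (1*1 + (-1 - 75))*61 = (1 - 76)*61 = -75*61 = -4575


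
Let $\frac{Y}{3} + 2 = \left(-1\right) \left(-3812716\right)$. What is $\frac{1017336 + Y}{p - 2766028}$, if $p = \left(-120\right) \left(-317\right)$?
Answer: $- \frac{6227739}{1363994} \approx -4.5658$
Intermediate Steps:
$p = 38040$
$Y = 11438142$ ($Y = -6 + 3 \left(\left(-1\right) \left(-3812716\right)\right) = -6 + 3 \cdot 3812716 = -6 + 11438148 = 11438142$)
$\frac{1017336 + Y}{p - 2766028} = \frac{1017336 + 11438142}{38040 - 2766028} = \frac{12455478}{-2727988} = 12455478 \left(- \frac{1}{2727988}\right) = - \frac{6227739}{1363994}$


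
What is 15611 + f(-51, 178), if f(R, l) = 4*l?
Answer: 16323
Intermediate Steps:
15611 + f(-51, 178) = 15611 + 4*178 = 15611 + 712 = 16323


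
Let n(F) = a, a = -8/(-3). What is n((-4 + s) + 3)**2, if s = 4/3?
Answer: 64/9 ≈ 7.1111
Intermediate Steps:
s = 4/3 (s = 4*(1/3) = 4/3 ≈ 1.3333)
a = 8/3 (a = -8*(-1/3) = 8/3 ≈ 2.6667)
n(F) = 8/3
n((-4 + s) + 3)**2 = (8/3)**2 = 64/9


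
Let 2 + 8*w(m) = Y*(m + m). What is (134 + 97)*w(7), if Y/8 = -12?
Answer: -155463/4 ≈ -38866.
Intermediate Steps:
Y = -96 (Y = 8*(-12) = -96)
w(m) = -1/4 - 24*m (w(m) = -1/4 + (-96*(m + m))/8 = -1/4 + (-192*m)/8 = -1/4 - 24*m)
(134 + 97)*w(7) = (134 + 97)*(-1/4 - 24*7) = 231*(-1/4 - 168) = 231*(-673/4) = -155463/4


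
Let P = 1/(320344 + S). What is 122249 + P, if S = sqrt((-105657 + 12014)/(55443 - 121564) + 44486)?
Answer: 75409323239103997197/616850225663837 - 3*sqrt(178602745161)/616850225663837 ≈ 1.2225e+5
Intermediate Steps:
S = 3*sqrt(178602745161)/6011 (S = sqrt(-93643/(-66121) + 44486) = sqrt(-93643*(-1/66121) + 44486) = sqrt(8513/6011 + 44486) = sqrt(267413859/6011) = 3*sqrt(178602745161)/6011 ≈ 210.92)
P = 1/(320344 + 3*sqrt(178602745161)/6011) ≈ 3.1196e-6
122249 + P = 122249 + (1925587784/616850225663837 - 3*sqrt(178602745161)/616850225663837) = 75409323239103997197/616850225663837 - 3*sqrt(178602745161)/616850225663837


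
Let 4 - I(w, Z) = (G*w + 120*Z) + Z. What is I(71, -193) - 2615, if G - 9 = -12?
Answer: 20955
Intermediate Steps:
G = -3 (G = 9 - 12 = -3)
I(w, Z) = 4 - 121*Z + 3*w (I(w, Z) = 4 - ((-3*w + 120*Z) + Z) = 4 - (-3*w + 121*Z) = 4 + (-121*Z + 3*w) = 4 - 121*Z + 3*w)
I(71, -193) - 2615 = (4 - 121*(-193) + 3*71) - 2615 = (4 + 23353 + 213) - 2615 = 23570 - 2615 = 20955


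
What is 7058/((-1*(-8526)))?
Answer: 3529/4263 ≈ 0.82782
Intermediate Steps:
7058/((-1*(-8526))) = 7058/8526 = 7058*(1/8526) = 3529/4263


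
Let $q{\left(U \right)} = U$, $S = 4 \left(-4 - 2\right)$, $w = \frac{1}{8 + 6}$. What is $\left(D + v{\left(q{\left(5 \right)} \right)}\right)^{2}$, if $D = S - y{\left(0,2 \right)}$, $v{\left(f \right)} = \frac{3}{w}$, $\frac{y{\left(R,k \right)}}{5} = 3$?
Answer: $9$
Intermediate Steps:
$w = \frac{1}{14} \approx 0.071429$
$S = -24$ ($S = 4 \left(-6\right) = -24$)
$y{\left(R,k \right)} = 15$ ($y{\left(R,k \right)} = 5 \cdot 3 = 15$)
$v{\left(f \right)} = 42$ ($v{\left(f \right)} = 3 \frac{1}{\frac{1}{14}} = 3 \cdot 14 = 42$)
$D = -39$ ($D = -24 - 15 = -39$)
$\left(D + v{\left(q{\left(5 \right)} \right)}\right)^{2} = \left(-39 + 42\right)^{2} = 3^{2} = 9$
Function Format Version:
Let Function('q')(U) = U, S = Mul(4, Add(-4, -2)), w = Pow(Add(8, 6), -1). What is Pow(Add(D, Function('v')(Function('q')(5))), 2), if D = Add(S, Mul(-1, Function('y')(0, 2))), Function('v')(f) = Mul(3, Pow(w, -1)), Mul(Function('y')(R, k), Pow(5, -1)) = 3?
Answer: 9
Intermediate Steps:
w = Rational(1, 14) (w = Pow(14, -1) = Rational(1, 14) ≈ 0.071429)
S = -24 (S = Mul(4, -6) = -24)
Function('y')(R, k) = 15 (Function('y')(R, k) = Mul(5, 3) = 15)
Function('v')(f) = 42 (Function('v')(f) = Mul(3, Pow(Rational(1, 14), -1)) = Mul(3, 14) = 42)
D = -39 (D = Add(-24, Mul(-1, 15)) = Add(-24, -15) = -39)
Pow(Add(D, Function('v')(Function('q')(5))), 2) = Pow(Add(-39, 42), 2) = Pow(3, 2) = 9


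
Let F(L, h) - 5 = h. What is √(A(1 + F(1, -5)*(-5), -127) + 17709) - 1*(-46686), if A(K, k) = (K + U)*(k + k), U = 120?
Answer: 46686 + 5*I*√521 ≈ 46686.0 + 114.13*I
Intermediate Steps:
F(L, h) = 5 + h
A(K, k) = 2*k*(120 + K) (A(K, k) = (K + 120)*(k + k) = (120 + K)*(2*k) = 2*k*(120 + K))
√(A(1 + F(1, -5)*(-5), -127) + 17709) - 1*(-46686) = √(2*(-127)*(120 + (1 + (5 - 5)*(-5))) + 17709) - 1*(-46686) = √(2*(-127)*(120 + (1 + 0*(-5))) + 17709) + 46686 = √(2*(-127)*(120 + (1 + 0)) + 17709) + 46686 = √(2*(-127)*(120 + 1) + 17709) + 46686 = √(2*(-127)*121 + 17709) + 46686 = √(-30734 + 17709) + 46686 = √(-13025) + 46686 = 5*I*√521 + 46686 = 46686 + 5*I*√521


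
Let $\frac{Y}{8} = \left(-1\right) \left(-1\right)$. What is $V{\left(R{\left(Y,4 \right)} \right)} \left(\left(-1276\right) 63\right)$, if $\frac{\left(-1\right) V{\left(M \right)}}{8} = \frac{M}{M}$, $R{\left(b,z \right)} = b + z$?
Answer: $643104$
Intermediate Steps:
$Y = 8$ ($Y = 8 \left(\left(-1\right) \left(-1\right)\right) = 8 \cdot 1 = 8$)
$V{\left(M \right)} = -8$ ($V{\left(M \right)} = - 8 \frac{M}{M} = \left(-8\right) 1 = -8$)
$V{\left(R{\left(Y,4 \right)} \right)} \left(\left(-1276\right) 63\right) = - 8 \left(\left(-1276\right) 63\right) = \left(-8\right) \left(-80388\right) = 643104$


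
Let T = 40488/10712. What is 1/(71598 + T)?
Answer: 1339/95874783 ≈ 1.3966e-5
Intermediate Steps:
T = 5061/1339 (T = 40488*(1/10712) = 5061/1339 ≈ 3.7797)
1/(71598 + T) = 1/(71598 + 5061/1339) = 1/(95874783/1339) = 1339/95874783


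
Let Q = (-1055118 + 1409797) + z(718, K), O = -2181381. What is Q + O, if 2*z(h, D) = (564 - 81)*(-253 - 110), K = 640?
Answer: -3828733/2 ≈ -1.9144e+6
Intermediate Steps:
z(h, D) = -175329/2 (z(h, D) = ((564 - 81)*(-253 - 110))/2 = (483*(-363))/2 = (½)*(-175329) = -175329/2)
Q = 534029/2 (Q = (-1055118 + 1409797) - 175329/2 = 354679 - 175329/2 = 534029/2 ≈ 2.6701e+5)
Q + O = 534029/2 - 2181381 = -3828733/2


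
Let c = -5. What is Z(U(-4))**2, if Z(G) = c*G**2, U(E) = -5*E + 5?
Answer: 9765625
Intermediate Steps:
U(E) = 5 - 5*E
Z(G) = -5*G**2
Z(U(-4))**2 = (-5*(5 - 5*(-4))**2)**2 = (-5*(5 + 20)**2)**2 = (-5*25**2)**2 = (-5*625)**2 = (-3125)**2 = 9765625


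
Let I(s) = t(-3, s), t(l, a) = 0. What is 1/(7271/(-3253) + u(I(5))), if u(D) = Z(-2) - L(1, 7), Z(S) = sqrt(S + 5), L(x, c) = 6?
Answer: -87144617/685904494 - 10582009*sqrt(3)/685904494 ≈ -0.15377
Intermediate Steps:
Z(S) = sqrt(5 + S)
I(s) = 0
u(D) = -6 + sqrt(3) (u(D) = sqrt(5 - 2) - 1*6 = sqrt(3) - 6 = -6 + sqrt(3))
1/(7271/(-3253) + u(I(5))) = 1/(7271/(-3253) + (-6 + sqrt(3))) = 1/(7271*(-1/3253) + (-6 + sqrt(3))) = 1/(-7271/3253 + (-6 + sqrt(3))) = 1/(-26789/3253 + sqrt(3))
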